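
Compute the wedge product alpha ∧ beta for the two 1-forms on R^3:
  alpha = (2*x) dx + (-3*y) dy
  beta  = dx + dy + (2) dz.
alpha ∧ beta = (2*x + 3*y) dx ∧ dy + (4*x) dx ∧ dz + (-6*y) dy ∧ dz

Distribute the wedge, using dx_i ∧ dx_j = -dx_j ∧ dx_i and dx_i ∧ dx_i = 0. For each pair (i, j) with i < j, the coefficient of dx_i ∧ dx_j in alpha ∧ beta is (alpha_i * beta_j - alpha_j * beta_i). Collecting: alpha ∧ beta = (2*x + 3*y) dx ∧ dy + (4*x) dx ∧ dz + (-6*y) dy ∧ dz.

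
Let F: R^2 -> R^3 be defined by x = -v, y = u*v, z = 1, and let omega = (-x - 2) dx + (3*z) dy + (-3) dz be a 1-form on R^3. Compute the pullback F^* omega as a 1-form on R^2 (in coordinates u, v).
F^* omega = (3*v) du + (3*u - v + 2) dv

Using F^*(f dg) = (f ∘ F) d(g ∘ F), substitute each coordinate x_i by F_i(u, v) in f_i, and replace dx_i by d F_i = (∂F_i/∂u) du + (∂F_i/∂v) dv.
  For the x component: f_1(F) = v - 2; d F_1 = (0) du + (-1) dv
  For the y component: f_2(F) = 3; d F_2 = (v) du + (u) dv
  For the z component: f_3(F) = -3; d F_3 = (0) du + (0) dv
Combining and collecting du, dv coefficients:
  coeff of du: 3*v
  coeff of dv: 3*u - v + 2
F^* omega = (3*v) du + (3*u - v + 2) dv.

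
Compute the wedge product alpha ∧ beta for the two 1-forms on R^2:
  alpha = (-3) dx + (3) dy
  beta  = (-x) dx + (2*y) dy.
alpha ∧ beta = (3*x - 6*y) dx ∧ dy

Distribute the wedge, using dx_i ∧ dx_j = -dx_j ∧ dx_i and dx_i ∧ dx_i = 0. For each pair (i, j) with i < j, the coefficient of dx_i ∧ dx_j in alpha ∧ beta is (alpha_i * beta_j - alpha_j * beta_i). Collecting: alpha ∧ beta = (3*x - 6*y) dx ∧ dy.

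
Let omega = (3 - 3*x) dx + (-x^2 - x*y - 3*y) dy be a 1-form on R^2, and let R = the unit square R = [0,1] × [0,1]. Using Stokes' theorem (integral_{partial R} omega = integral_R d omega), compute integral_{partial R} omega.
integral_(partial R) omega = -3/2

Stokes: integral_partial_R omega = integral_R d omega with d omega = (∂Q/∂x - ∂P/∂y) dx ∧ dy.
  ∂Q/∂x = -2*x - y
  ∂P/∂y = 0
  integrand = ∂Q/∂x - ∂P/∂y = -2*x - y.
Integrating over R: integral_0^1 integral_0^1 (-2*x - y) dx dy = -3/2.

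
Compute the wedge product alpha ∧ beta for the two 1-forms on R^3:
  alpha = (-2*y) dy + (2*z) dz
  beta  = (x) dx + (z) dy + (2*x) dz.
alpha ∧ beta = (2*x*y) dx ∧ dy + (-4*x*y - 2*z^2) dy ∧ dz + (-2*x*z) dx ∧ dz

Distribute the wedge, using dx_i ∧ dx_j = -dx_j ∧ dx_i and dx_i ∧ dx_i = 0. For each pair (i, j) with i < j, the coefficient of dx_i ∧ dx_j in alpha ∧ beta is (alpha_i * beta_j - alpha_j * beta_i). Collecting: alpha ∧ beta = (2*x*y) dx ∧ dy + (-4*x*y - 2*z^2) dy ∧ dz + (-2*x*z) dx ∧ dz.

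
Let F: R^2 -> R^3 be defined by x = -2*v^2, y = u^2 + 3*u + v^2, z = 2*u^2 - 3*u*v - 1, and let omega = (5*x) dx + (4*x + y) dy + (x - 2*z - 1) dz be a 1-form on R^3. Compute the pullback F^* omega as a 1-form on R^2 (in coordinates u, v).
F^* omega = (-14*u^3 + 36*u^2*v + 9*u^2 - 40*u*v^2 + 13*u + 6*v^3 - 21*v^2 - 3*v) du + (12*u^3 - 16*u^2*v + 6*u*v^2 + 6*u*v - 3*u + 26*v^3) dv

Using F^*(f dg) = (f ∘ F) d(g ∘ F), substitute each coordinate x_i by F_i(u, v) in f_i, and replace dx_i by d F_i = (∂F_i/∂u) du + (∂F_i/∂v) dv.
  For the x component: f_1(F) = -10*v^2; d F_1 = (0) du + (-4*v) dv
  For the y component: f_2(F) = u^2 + 3*u - 7*v^2; d F_2 = (2*u + 3) du + (2*v) dv
  For the z component: f_3(F) = -4*u^2 + 6*u*v - 2*v^2 + 1; d F_3 = (4*u - 3*v) du + (-3*u) dv
Combining and collecting du, dv coefficients:
  coeff of du: -14*u^3 + 36*u^2*v + 9*u^2 - 40*u*v^2 + 13*u + 6*v^3 - 21*v^2 - 3*v
  coeff of dv: 12*u^3 - 16*u^2*v + 6*u*v^2 + 6*u*v - 3*u + 26*v^3
F^* omega = (-14*u^3 + 36*u^2*v + 9*u^2 - 40*u*v^2 + 13*u + 6*v^3 - 21*v^2 - 3*v) du + (12*u^3 - 16*u^2*v + 6*u*v^2 + 6*u*v - 3*u + 26*v^3) dv.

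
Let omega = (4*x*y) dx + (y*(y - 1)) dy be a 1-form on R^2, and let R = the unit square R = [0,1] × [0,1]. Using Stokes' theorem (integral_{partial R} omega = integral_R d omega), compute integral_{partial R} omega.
integral_(partial R) omega = -2

Stokes: integral_partial_R omega = integral_R d omega with d omega = (∂Q/∂x - ∂P/∂y) dx ∧ dy.
  ∂Q/∂x = 0
  ∂P/∂y = 4*x
  integrand = ∂Q/∂x - ∂P/∂y = -4*x.
Integrating over R: integral_0^1 integral_0^1 (-4*x) dx dy = -2.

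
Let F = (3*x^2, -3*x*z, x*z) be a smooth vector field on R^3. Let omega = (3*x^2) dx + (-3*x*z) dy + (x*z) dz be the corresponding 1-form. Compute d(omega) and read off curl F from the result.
d(omega) = (3*x) dy ∧ dz + (-z) dz ∧ dx + (-3*z) dx ∧ dy; curl F = (3*x, -z, -3*z)

d omega = sum_{i<j} (∂f_j/∂x_i - ∂f_i/∂x_j) dx_i ∧ dx_j. Under the identification (dy ∧ dz, dz ∧ dx, dx ∧ dy) ↔ (e_x, e_y, e_z), the coefficients are exactly the components of curl F. Compute:
  ∂R/∂y - ∂Q/∂z = (0) - (-3*x) = 3*x
  ∂P/∂z - ∂R/∂x = (0) - (z) = -z
  ∂Q/∂x - ∂P/∂y = (-3*z) - (0) = -3*z.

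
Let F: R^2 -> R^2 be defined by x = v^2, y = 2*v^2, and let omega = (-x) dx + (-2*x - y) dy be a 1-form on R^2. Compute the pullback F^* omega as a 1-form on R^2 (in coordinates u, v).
F^* omega = (-18*v^3) dv

Using F^*(f dg) = (f ∘ F) d(g ∘ F), substitute each coordinate x_i by F_i(u, v) in f_i, and replace dx_i by d F_i = (∂F_i/∂u) du + (∂F_i/∂v) dv.
  For the x component: f_1(F) = -v^2; d F_1 = (0) du + (2*v) dv
  For the y component: f_2(F) = -4*v^2; d F_2 = (0) du + (4*v) dv
Combining and collecting du, dv coefficients:
  coeff of du: 0
  coeff of dv: -18*v^3
F^* omega = (-18*v^3) dv.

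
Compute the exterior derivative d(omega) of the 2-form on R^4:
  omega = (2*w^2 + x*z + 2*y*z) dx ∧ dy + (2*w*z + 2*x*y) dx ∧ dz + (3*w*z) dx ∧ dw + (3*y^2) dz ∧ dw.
d(omega) = (-x + 2*y) dx ∧ dy ∧ dz + (4*w) dx ∧ dy ∧ dw + (-3*w + 2*z) dx ∧ dz ∧ dw + (6*y) dy ∧ dz ∧ dw

For a 2-form omega = sum_{i<j} g_{ij} dx_i ∧ dx_j, the exterior derivative is
  d(omega) = sum_{i<j} d(g_{ij}) ∧ dx_i ∧ dx_j = sum_{i<j, k} (∂g_{ij}/∂x_k) dx_k ∧ dx_i ∧ dx_j.
Expand each term, using dx_k ∧ dx_i ∧ dx_j = sgn(permutation) dx_{(a)} ∧ dx_{(b)} ∧ dx_{(c)} with (a < b < c) sorted:
  d(2*w^2 + x*z + 2*y*z) includes (∂/∂z)(2*w^2 + x*z + 2*y*z) dz = (x + 2*y) dz, which multiplied by dx ∧ dy gives (x + 2*y) dx ∧ dy ∧ dz
  d(2*w^2 + x*z + 2*y*z) includes (∂/∂w)(2*w^2 + x*z + 2*y*z) dw = (4*w) dw, which multiplied by dx ∧ dy gives (4*w) dx ∧ dy ∧ dw
  d(2*w*z + 2*x*y) includes (∂/∂y)(2*w*z + 2*x*y) dy = (2*x) dy, which multiplied by dx ∧ dz gives (-2*x) dx ∧ dy ∧ dz
  d(2*w*z + 2*x*y) includes (∂/∂w)(2*w*z + 2*x*y) dw = (2*z) dw, which multiplied by dx ∧ dz gives (2*z) dx ∧ dz ∧ dw
  d(3*w*z) includes (∂/∂z)(3*w*z) dz = (3*w) dz, which multiplied by dx ∧ dw gives (-3*w) dx ∧ dz ∧ dw
  d(3*y^2) includes (∂/∂y)(3*y^2) dy = (6*y) dy, which multiplied by dz ∧ dw gives (6*y) dy ∧ dz ∧ dw
Collecting like 3-forms: d(omega) = (-x + 2*y) dx ∧ dy ∧ dz + (4*w) dx ∧ dy ∧ dw + (-3*w + 2*z) dx ∧ dz ∧ dw + (6*y) dy ∧ dz ∧ dw.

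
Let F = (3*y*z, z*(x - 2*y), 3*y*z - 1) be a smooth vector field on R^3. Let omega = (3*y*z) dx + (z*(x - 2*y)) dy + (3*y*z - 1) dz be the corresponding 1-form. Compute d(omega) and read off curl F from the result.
d(omega) = (-x + 2*y + 3*z) dy ∧ dz + (3*y) dz ∧ dx + (-2*z) dx ∧ dy; curl F = (-x + 2*y + 3*z, 3*y, -2*z)

d omega = sum_{i<j} (∂f_j/∂x_i - ∂f_i/∂x_j) dx_i ∧ dx_j. Under the identification (dy ∧ dz, dz ∧ dx, dx ∧ dy) ↔ (e_x, e_y, e_z), the coefficients are exactly the components of curl F. Compute:
  ∂R/∂y - ∂Q/∂z = (3*z) - (x - 2*y) = -x + 2*y + 3*z
  ∂P/∂z - ∂R/∂x = (3*y) - (0) = 3*y
  ∂Q/∂x - ∂P/∂y = (z) - (3*z) = -2*z.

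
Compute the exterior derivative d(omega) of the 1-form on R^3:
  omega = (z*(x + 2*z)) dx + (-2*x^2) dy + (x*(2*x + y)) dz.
d(omega) = (-4*x) dx ∧ dy + (3*x + y - 4*z) dx ∧ dz + (x) dy ∧ dz

For a 1-form omega = sum_i f_i dx_i, the exterior derivative is
  d(omega) = sum_{i < j} (∂f_j/∂x_i - ∂f_i/∂x_j) dx_i ∧ dx_j.
  coefficient of dx ∧ dy: ∂f_2/∂x - ∂f_1/∂y = ∂(-2*x^2)/∂x - ∂(z*(x + 2*z))/∂y = -4*x
  coefficient of dx ∧ dz: ∂f_3/∂x - ∂f_1/∂z = ∂(x*(2*x + y))/∂x - ∂(z*(x + 2*z))/∂z = 3*x + y - 4*z
  coefficient of dy ∧ dz: ∂f_3/∂y - ∂f_2/∂z = ∂(x*(2*x + y))/∂y - ∂(-2*x^2)/∂z = x
Assembling: d(omega) = (-4*x) dx ∧ dy + (3*x + y - 4*z) dx ∧ dz + (x) dy ∧ dz.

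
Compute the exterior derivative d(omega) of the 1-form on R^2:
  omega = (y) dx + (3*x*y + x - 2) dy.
d(omega) = (3*y) dx ∧ dy

For a 1-form omega = sum_i f_i dx_i, the exterior derivative is
  d(omega) = sum_{i < j} (∂f_j/∂x_i - ∂f_i/∂x_j) dx_i ∧ dx_j.
  coefficient of dx ∧ dy: ∂f_2/∂x - ∂f_1/∂y = ∂(3*x*y + x - 2)/∂x - ∂(y)/∂y = 3*y
Assembling: d(omega) = (3*y) dx ∧ dy.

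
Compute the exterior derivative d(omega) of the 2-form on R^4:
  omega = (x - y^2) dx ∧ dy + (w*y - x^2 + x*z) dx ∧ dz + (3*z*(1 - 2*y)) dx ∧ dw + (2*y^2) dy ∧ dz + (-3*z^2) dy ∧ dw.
d(omega) = (-w) dx ∧ dy ∧ dz + (7*y - 3) dx ∧ dz ∧ dw + (6*z) dx ∧ dy ∧ dw + (6*z) dy ∧ dz ∧ dw

For a 2-form omega = sum_{i<j} g_{ij} dx_i ∧ dx_j, the exterior derivative is
  d(omega) = sum_{i<j} d(g_{ij}) ∧ dx_i ∧ dx_j = sum_{i<j, k} (∂g_{ij}/∂x_k) dx_k ∧ dx_i ∧ dx_j.
Expand each term, using dx_k ∧ dx_i ∧ dx_j = sgn(permutation) dx_{(a)} ∧ dx_{(b)} ∧ dx_{(c)} with (a < b < c) sorted:
  d(w*y - x^2 + x*z) includes (∂/∂y)(w*y - x^2 + x*z) dy = (w) dy, which multiplied by dx ∧ dz gives (-w) dx ∧ dy ∧ dz
  d(w*y - x^2 + x*z) includes (∂/∂w)(w*y - x^2 + x*z) dw = (y) dw, which multiplied by dx ∧ dz gives (y) dx ∧ dz ∧ dw
  d(3*z*(1 - 2*y)) includes (∂/∂y)(3*z*(1 - 2*y)) dy = (-6*z) dy, which multiplied by dx ∧ dw gives (6*z) dx ∧ dy ∧ dw
  d(3*z*(1 - 2*y)) includes (∂/∂z)(3*z*(1 - 2*y)) dz = (3 - 6*y) dz, which multiplied by dx ∧ dw gives (6*y - 3) dx ∧ dz ∧ dw
  d(-3*z^2) includes (∂/∂z)(-3*z^2) dz = (-6*z) dz, which multiplied by dy ∧ dw gives (6*z) dy ∧ dz ∧ dw
Collecting like 3-forms: d(omega) = (-w) dx ∧ dy ∧ dz + (7*y - 3) dx ∧ dz ∧ dw + (6*z) dx ∧ dy ∧ dw + (6*z) dy ∧ dz ∧ dw.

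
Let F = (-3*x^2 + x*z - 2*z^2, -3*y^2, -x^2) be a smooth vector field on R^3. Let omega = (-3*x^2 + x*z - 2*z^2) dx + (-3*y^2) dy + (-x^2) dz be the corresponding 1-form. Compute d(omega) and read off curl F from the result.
d(omega) = (0) dy ∧ dz + (3*x - 4*z) dz ∧ dx + (0) dx ∧ dy; curl F = (0, 3*x - 4*z, 0)

d omega = sum_{i<j} (∂f_j/∂x_i - ∂f_i/∂x_j) dx_i ∧ dx_j. Under the identification (dy ∧ dz, dz ∧ dx, dx ∧ dy) ↔ (e_x, e_y, e_z), the coefficients are exactly the components of curl F. Compute:
  ∂R/∂y - ∂Q/∂z = (0) - (0) = 0
  ∂P/∂z - ∂R/∂x = (x - 4*z) - (-2*x) = 3*x - 4*z
  ∂Q/∂x - ∂P/∂y = (0) - (0) = 0.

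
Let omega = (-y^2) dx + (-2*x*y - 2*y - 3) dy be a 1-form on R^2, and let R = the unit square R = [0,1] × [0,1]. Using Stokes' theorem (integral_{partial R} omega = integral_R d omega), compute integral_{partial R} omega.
integral_(partial R) omega = 0

Stokes: integral_partial_R omega = integral_R d omega with d omega = (∂Q/∂x - ∂P/∂y) dx ∧ dy.
  ∂Q/∂x = -2*y
  ∂P/∂y = -2*y
  integrand = ∂Q/∂x - ∂P/∂y = 0.
Integrating over R: integral_0^1 integral_0^1 (0) dx dy = 0.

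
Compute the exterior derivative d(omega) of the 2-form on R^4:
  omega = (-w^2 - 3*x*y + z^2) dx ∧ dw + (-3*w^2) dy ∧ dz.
d(omega) = (3*x) dx ∧ dy ∧ dw + (-2*z) dx ∧ dz ∧ dw + (-6*w) dy ∧ dz ∧ dw

For a 2-form omega = sum_{i<j} g_{ij} dx_i ∧ dx_j, the exterior derivative is
  d(omega) = sum_{i<j} d(g_{ij}) ∧ dx_i ∧ dx_j = sum_{i<j, k} (∂g_{ij}/∂x_k) dx_k ∧ dx_i ∧ dx_j.
Expand each term, using dx_k ∧ dx_i ∧ dx_j = sgn(permutation) dx_{(a)} ∧ dx_{(b)} ∧ dx_{(c)} with (a < b < c) sorted:
  d(-w^2 - 3*x*y + z^2) includes (∂/∂y)(-w^2 - 3*x*y + z^2) dy = (-3*x) dy, which multiplied by dx ∧ dw gives (3*x) dx ∧ dy ∧ dw
  d(-w^2 - 3*x*y + z^2) includes (∂/∂z)(-w^2 - 3*x*y + z^2) dz = (2*z) dz, which multiplied by dx ∧ dw gives (-2*z) dx ∧ dz ∧ dw
  d(-3*w^2) includes (∂/∂w)(-3*w^2) dw = (-6*w) dw, which multiplied by dy ∧ dz gives (-6*w) dy ∧ dz ∧ dw
Collecting like 3-forms: d(omega) = (3*x) dx ∧ dy ∧ dw + (-2*z) dx ∧ dz ∧ dw + (-6*w) dy ∧ dz ∧ dw.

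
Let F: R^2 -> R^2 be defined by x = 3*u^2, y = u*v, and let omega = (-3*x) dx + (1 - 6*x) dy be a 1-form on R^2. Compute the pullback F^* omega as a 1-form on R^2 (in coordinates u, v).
F^* omega = (-54*u^3 - 18*u^2*v + v) du + (-18*u^3 + u) dv

Using F^*(f dg) = (f ∘ F) d(g ∘ F), substitute each coordinate x_i by F_i(u, v) in f_i, and replace dx_i by d F_i = (∂F_i/∂u) du + (∂F_i/∂v) dv.
  For the x component: f_1(F) = -9*u^2; d F_1 = (6*u) du + (0) dv
  For the y component: f_2(F) = 1 - 18*u^2; d F_2 = (v) du + (u) dv
Combining and collecting du, dv coefficients:
  coeff of du: -54*u^3 - 18*u^2*v + v
  coeff of dv: -18*u^3 + u
F^* omega = (-54*u^3 - 18*u^2*v + v) du + (-18*u^3 + u) dv.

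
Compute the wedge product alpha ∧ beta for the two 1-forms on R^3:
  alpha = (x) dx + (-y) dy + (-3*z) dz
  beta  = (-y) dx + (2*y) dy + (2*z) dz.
alpha ∧ beta = (y*(2*x - y)) dx ∧ dy + (z*(2*x - 3*y)) dx ∧ dz + (4*y*z) dy ∧ dz

Distribute the wedge, using dx_i ∧ dx_j = -dx_j ∧ dx_i and dx_i ∧ dx_i = 0. For each pair (i, j) with i < j, the coefficient of dx_i ∧ dx_j in alpha ∧ beta is (alpha_i * beta_j - alpha_j * beta_i). Collecting: alpha ∧ beta = (y*(2*x - y)) dx ∧ dy + (z*(2*x - 3*y)) dx ∧ dz + (4*y*z) dy ∧ dz.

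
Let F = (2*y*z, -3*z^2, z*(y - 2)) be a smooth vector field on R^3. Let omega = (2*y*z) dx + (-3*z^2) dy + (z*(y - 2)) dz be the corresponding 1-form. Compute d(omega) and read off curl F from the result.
d(omega) = (7*z) dy ∧ dz + (2*y) dz ∧ dx + (-2*z) dx ∧ dy; curl F = (7*z, 2*y, -2*z)

d omega = sum_{i<j} (∂f_j/∂x_i - ∂f_i/∂x_j) dx_i ∧ dx_j. Under the identification (dy ∧ dz, dz ∧ dx, dx ∧ dy) ↔ (e_x, e_y, e_z), the coefficients are exactly the components of curl F. Compute:
  ∂R/∂y - ∂Q/∂z = (z) - (-6*z) = 7*z
  ∂P/∂z - ∂R/∂x = (2*y) - (0) = 2*y
  ∂Q/∂x - ∂P/∂y = (0) - (2*z) = -2*z.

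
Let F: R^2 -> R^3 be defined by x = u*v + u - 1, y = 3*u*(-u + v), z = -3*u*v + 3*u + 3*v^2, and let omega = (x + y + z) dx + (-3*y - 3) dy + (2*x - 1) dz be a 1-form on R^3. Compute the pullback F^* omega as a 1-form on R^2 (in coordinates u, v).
F^* omega = (-54*u^3 + 78*u^2*v - 3*u^2 - 32*u*v^2 + 5*u*v + 28*u + 3*v^3 + 3*v^2 - v - 10) du + (24*u^3 - 32*u^2*v - 2*u^2 + 15*u*v^2 + 12*u*v - u - 18*v) dv

Using F^*(f dg) = (f ∘ F) d(g ∘ F), substitute each coordinate x_i by F_i(u, v) in f_i, and replace dx_i by d F_i = (∂F_i/∂u) du + (∂F_i/∂v) dv.
  For the x component: f_1(F) = -3*u^2 + u*v + 4*u + 3*v^2 - 1; d F_1 = (v + 1) du + (u) dv
  For the y component: f_2(F) = 9*u^2 - 9*u*v - 3; d F_2 = (-6*u + 3*v) du + (3*u) dv
  For the z component: f_3(F) = 2*u*v + 2*u - 3; d F_3 = (3 - 3*v) du + (-3*u + 6*v) dv
Combining and collecting du, dv coefficients:
  coeff of du: -54*u^3 + 78*u^2*v - 3*u^2 - 32*u*v^2 + 5*u*v + 28*u + 3*v^3 + 3*v^2 - v - 10
  coeff of dv: 24*u^3 - 32*u^2*v - 2*u^2 + 15*u*v^2 + 12*u*v - u - 18*v
F^* omega = (-54*u^3 + 78*u^2*v - 3*u^2 - 32*u*v^2 + 5*u*v + 28*u + 3*v^3 + 3*v^2 - v - 10) du + (24*u^3 - 32*u^2*v - 2*u^2 + 15*u*v^2 + 12*u*v - u - 18*v) dv.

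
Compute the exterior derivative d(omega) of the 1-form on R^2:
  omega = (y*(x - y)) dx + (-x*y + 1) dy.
d(omega) = (-x + y) dx ∧ dy

For a 1-form omega = sum_i f_i dx_i, the exterior derivative is
  d(omega) = sum_{i < j} (∂f_j/∂x_i - ∂f_i/∂x_j) dx_i ∧ dx_j.
  coefficient of dx ∧ dy: ∂f_2/∂x - ∂f_1/∂y = ∂(-x*y + 1)/∂x - ∂(y*(x - y))/∂y = -x + y
Assembling: d(omega) = (-x + y) dx ∧ dy.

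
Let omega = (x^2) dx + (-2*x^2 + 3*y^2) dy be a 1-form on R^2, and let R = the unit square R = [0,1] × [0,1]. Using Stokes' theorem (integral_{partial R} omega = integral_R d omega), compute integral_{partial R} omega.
integral_(partial R) omega = -2

Stokes: integral_partial_R omega = integral_R d omega with d omega = (∂Q/∂x - ∂P/∂y) dx ∧ dy.
  ∂Q/∂x = -4*x
  ∂P/∂y = 0
  integrand = ∂Q/∂x - ∂P/∂y = -4*x.
Integrating over R: integral_0^1 integral_0^1 (-4*x) dx dy = -2.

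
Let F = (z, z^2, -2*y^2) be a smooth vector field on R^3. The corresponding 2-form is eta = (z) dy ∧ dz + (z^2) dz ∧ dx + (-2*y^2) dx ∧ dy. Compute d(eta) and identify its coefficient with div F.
d(eta) = (0) dx ∧ dy ∧ dz; div F = 0

For a 2-form in R^3 of the form above, applying d gives a 3-form with coefficient ∂P/∂x + ∂Q/∂y + ∂R/∂z:
  ∂P/∂x = 0
  ∂Q/∂y = 0
  ∂R/∂z = 0
Sum = 0, which is exactly div F.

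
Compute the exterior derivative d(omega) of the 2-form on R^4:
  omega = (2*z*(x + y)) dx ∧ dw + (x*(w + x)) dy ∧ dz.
d(omega) = (-2*z) dx ∧ dy ∧ dw + (-2*x - 2*y) dx ∧ dz ∧ dw + (w + 2*x) dx ∧ dy ∧ dz + (x) dy ∧ dz ∧ dw

For a 2-form omega = sum_{i<j} g_{ij} dx_i ∧ dx_j, the exterior derivative is
  d(omega) = sum_{i<j} d(g_{ij}) ∧ dx_i ∧ dx_j = sum_{i<j, k} (∂g_{ij}/∂x_k) dx_k ∧ dx_i ∧ dx_j.
Expand each term, using dx_k ∧ dx_i ∧ dx_j = sgn(permutation) dx_{(a)} ∧ dx_{(b)} ∧ dx_{(c)} with (a < b < c) sorted:
  d(2*z*(x + y)) includes (∂/∂y)(2*z*(x + y)) dy = (2*z) dy, which multiplied by dx ∧ dw gives (-2*z) dx ∧ dy ∧ dw
  d(2*z*(x + y)) includes (∂/∂z)(2*z*(x + y)) dz = (2*x + 2*y) dz, which multiplied by dx ∧ dw gives (-2*x - 2*y) dx ∧ dz ∧ dw
  d(x*(w + x)) includes (∂/∂x)(x*(w + x)) dx = (w + 2*x) dx, which multiplied by dy ∧ dz gives (w + 2*x) dx ∧ dy ∧ dz
  d(x*(w + x)) includes (∂/∂w)(x*(w + x)) dw = (x) dw, which multiplied by dy ∧ dz gives (x) dy ∧ dz ∧ dw
Collecting like 3-forms: d(omega) = (-2*z) dx ∧ dy ∧ dw + (-2*x - 2*y) dx ∧ dz ∧ dw + (w + 2*x) dx ∧ dy ∧ dz + (x) dy ∧ dz ∧ dw.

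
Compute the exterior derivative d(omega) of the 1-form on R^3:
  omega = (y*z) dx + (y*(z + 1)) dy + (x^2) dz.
d(omega) = (-z) dx ∧ dy + (2*x - y) dx ∧ dz + (-y) dy ∧ dz

For a 1-form omega = sum_i f_i dx_i, the exterior derivative is
  d(omega) = sum_{i < j} (∂f_j/∂x_i - ∂f_i/∂x_j) dx_i ∧ dx_j.
  coefficient of dx ∧ dy: ∂f_2/∂x - ∂f_1/∂y = ∂(y*(z + 1))/∂x - ∂(y*z)/∂y = -z
  coefficient of dx ∧ dz: ∂f_3/∂x - ∂f_1/∂z = ∂(x^2)/∂x - ∂(y*z)/∂z = 2*x - y
  coefficient of dy ∧ dz: ∂f_3/∂y - ∂f_2/∂z = ∂(x^2)/∂y - ∂(y*(z + 1))/∂z = -y
Assembling: d(omega) = (-z) dx ∧ dy + (2*x - y) dx ∧ dz + (-y) dy ∧ dz.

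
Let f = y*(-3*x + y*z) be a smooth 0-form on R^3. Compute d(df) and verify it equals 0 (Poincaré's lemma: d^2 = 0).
d(df) = 0

Step 1: df = sum_i (∂f/∂x_i) dx_i = (-3*y) dx + (-3*x + 2*y*z) dy + (y^2) dz.
Step 2: Apply d again. Using the 1-form formula, the coefficient of dx ∧ dy in d(df) is ∂^2 f/∂x ∂y - ∂^2 f/∂y ∂x = (-3) - (-3) = 0 (equality of mixed partials for smooth f).
Similarly for dx ∧ dz and dy ∧ dz — all coefficients vanish. So d(df) = 0.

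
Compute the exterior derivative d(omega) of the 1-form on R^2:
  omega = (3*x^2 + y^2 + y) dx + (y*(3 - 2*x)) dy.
d(omega) = (-4*y - 1) dx ∧ dy

For a 1-form omega = sum_i f_i dx_i, the exterior derivative is
  d(omega) = sum_{i < j} (∂f_j/∂x_i - ∂f_i/∂x_j) dx_i ∧ dx_j.
  coefficient of dx ∧ dy: ∂f_2/∂x - ∂f_1/∂y = ∂(y*(3 - 2*x))/∂x - ∂(3*x^2 + y^2 + y)/∂y = -4*y - 1
Assembling: d(omega) = (-4*y - 1) dx ∧ dy.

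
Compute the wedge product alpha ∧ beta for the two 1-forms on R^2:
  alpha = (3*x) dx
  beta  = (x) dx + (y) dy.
alpha ∧ beta = (3*x*y) dx ∧ dy

Distribute the wedge, using dx_i ∧ dx_j = -dx_j ∧ dx_i and dx_i ∧ dx_i = 0. For each pair (i, j) with i < j, the coefficient of dx_i ∧ dx_j in alpha ∧ beta is (alpha_i * beta_j - alpha_j * beta_i). Collecting: alpha ∧ beta = (3*x*y) dx ∧ dy.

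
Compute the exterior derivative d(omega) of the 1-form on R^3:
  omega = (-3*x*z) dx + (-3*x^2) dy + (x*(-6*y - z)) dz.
d(omega) = (-6*x) dx ∧ dy + (3*x - 6*y - z) dx ∧ dz + (-6*x) dy ∧ dz

For a 1-form omega = sum_i f_i dx_i, the exterior derivative is
  d(omega) = sum_{i < j} (∂f_j/∂x_i - ∂f_i/∂x_j) dx_i ∧ dx_j.
  coefficient of dx ∧ dy: ∂f_2/∂x - ∂f_1/∂y = ∂(-3*x^2)/∂x - ∂(-3*x*z)/∂y = -6*x
  coefficient of dx ∧ dz: ∂f_3/∂x - ∂f_1/∂z = ∂(x*(-6*y - z))/∂x - ∂(-3*x*z)/∂z = 3*x - 6*y - z
  coefficient of dy ∧ dz: ∂f_3/∂y - ∂f_2/∂z = ∂(x*(-6*y - z))/∂y - ∂(-3*x^2)/∂z = -6*x
Assembling: d(omega) = (-6*x) dx ∧ dy + (3*x - 6*y - z) dx ∧ dz + (-6*x) dy ∧ dz.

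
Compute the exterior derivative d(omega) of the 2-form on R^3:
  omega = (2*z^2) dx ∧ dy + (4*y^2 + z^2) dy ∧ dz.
d(omega) = (4*z) dx ∧ dy ∧ dz

For a 2-form omega = sum_{i<j} g_{ij} dx_i ∧ dx_j, the exterior derivative is
  d(omega) = sum_{i<j} d(g_{ij}) ∧ dx_i ∧ dx_j = sum_{i<j, k} (∂g_{ij}/∂x_k) dx_k ∧ dx_i ∧ dx_j.
Expand each term, using dx_k ∧ dx_i ∧ dx_j = sgn(permutation) dx_{(a)} ∧ dx_{(b)} ∧ dx_{(c)} with (a < b < c) sorted:
  d(2*z^2) includes (∂/∂z)(2*z^2) dz = (4*z) dz, which multiplied by dx ∧ dy gives (4*z) dx ∧ dy ∧ dz
Collecting like 3-forms: d(omega) = (4*z) dx ∧ dy ∧ dz.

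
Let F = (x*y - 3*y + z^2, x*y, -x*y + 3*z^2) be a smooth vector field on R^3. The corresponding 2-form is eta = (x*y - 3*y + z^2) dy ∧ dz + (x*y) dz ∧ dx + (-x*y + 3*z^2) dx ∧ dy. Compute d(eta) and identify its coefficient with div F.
d(eta) = (x + y + 6*z) dx ∧ dy ∧ dz; div F = x + y + 6*z

For a 2-form in R^3 of the form above, applying d gives a 3-form with coefficient ∂P/∂x + ∂Q/∂y + ∂R/∂z:
  ∂P/∂x = y
  ∂Q/∂y = x
  ∂R/∂z = 6*z
Sum = x + y + 6*z, which is exactly div F.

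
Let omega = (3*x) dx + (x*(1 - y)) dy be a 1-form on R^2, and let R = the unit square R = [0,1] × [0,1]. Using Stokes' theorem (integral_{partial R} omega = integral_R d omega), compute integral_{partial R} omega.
integral_(partial R) omega = 1/2

Stokes: integral_partial_R omega = integral_R d omega with d omega = (∂Q/∂x - ∂P/∂y) dx ∧ dy.
  ∂Q/∂x = 1 - y
  ∂P/∂y = 0
  integrand = ∂Q/∂x - ∂P/∂y = 1 - y.
Integrating over R: integral_0^1 integral_0^1 (1 - y) dx dy = 1/2.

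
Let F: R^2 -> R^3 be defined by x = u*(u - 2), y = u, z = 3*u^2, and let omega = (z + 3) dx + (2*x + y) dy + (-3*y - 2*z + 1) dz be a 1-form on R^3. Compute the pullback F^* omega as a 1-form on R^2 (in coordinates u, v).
F^* omega = (-30*u^3 - 22*u^2 + 9*u - 6) du

Using F^*(f dg) = (f ∘ F) d(g ∘ F), substitute each coordinate x_i by F_i(u, v) in f_i, and replace dx_i by d F_i = (∂F_i/∂u) du + (∂F_i/∂v) dv.
  For the x component: f_1(F) = 3*u^2 + 3; d F_1 = (2*u - 2) du + (0) dv
  For the y component: f_2(F) = u*(2*u - 3); d F_2 = (1) du + (0) dv
  For the z component: f_3(F) = -6*u^2 - 3*u + 1; d F_3 = (6*u) du + (0) dv
Combining and collecting du, dv coefficients:
  coeff of du: -30*u^3 - 22*u^2 + 9*u - 6
  coeff of dv: 0
F^* omega = (-30*u^3 - 22*u^2 + 9*u - 6) du.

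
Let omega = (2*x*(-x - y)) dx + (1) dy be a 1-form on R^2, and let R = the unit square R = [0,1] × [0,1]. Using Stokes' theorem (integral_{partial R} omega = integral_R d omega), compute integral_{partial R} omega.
integral_(partial R) omega = 1

Stokes: integral_partial_R omega = integral_R d omega with d omega = (∂Q/∂x - ∂P/∂y) dx ∧ dy.
  ∂Q/∂x = 0
  ∂P/∂y = -2*x
  integrand = ∂Q/∂x - ∂P/∂y = 2*x.
Integrating over R: integral_0^1 integral_0^1 (2*x) dx dy = 1.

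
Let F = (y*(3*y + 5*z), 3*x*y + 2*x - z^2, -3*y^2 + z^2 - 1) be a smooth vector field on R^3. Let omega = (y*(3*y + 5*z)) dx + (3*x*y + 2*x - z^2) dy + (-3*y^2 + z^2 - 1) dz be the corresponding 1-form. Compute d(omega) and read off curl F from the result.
d(omega) = (-6*y + 2*z) dy ∧ dz + (5*y) dz ∧ dx + (-3*y - 5*z + 2) dx ∧ dy; curl F = (-6*y + 2*z, 5*y, -3*y - 5*z + 2)

d omega = sum_{i<j} (∂f_j/∂x_i - ∂f_i/∂x_j) dx_i ∧ dx_j. Under the identification (dy ∧ dz, dz ∧ dx, dx ∧ dy) ↔ (e_x, e_y, e_z), the coefficients are exactly the components of curl F. Compute:
  ∂R/∂y - ∂Q/∂z = (-6*y) - (-2*z) = -6*y + 2*z
  ∂P/∂z - ∂R/∂x = (5*y) - (0) = 5*y
  ∂Q/∂x - ∂P/∂y = (3*y + 2) - (6*y + 5*z) = -3*y - 5*z + 2.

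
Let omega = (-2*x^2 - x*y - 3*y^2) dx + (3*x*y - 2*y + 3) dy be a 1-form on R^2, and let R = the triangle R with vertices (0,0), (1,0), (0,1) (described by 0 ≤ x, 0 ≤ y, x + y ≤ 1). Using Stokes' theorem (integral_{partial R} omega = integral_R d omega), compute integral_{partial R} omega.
integral_(partial R) omega = 5/3

Stokes: integral_partial_R omega = integral_R d omega with d omega = (∂Q/∂x - ∂P/∂y) dx ∧ dy.
  ∂Q/∂x = 3*y
  ∂P/∂y = -x - 6*y
  integrand = ∂Q/∂x - ∂P/∂y = x + 9*y.
Integrating over R: integral_0^1 integral_0^{1-x} (x + 9*y) dy dx = 5/3.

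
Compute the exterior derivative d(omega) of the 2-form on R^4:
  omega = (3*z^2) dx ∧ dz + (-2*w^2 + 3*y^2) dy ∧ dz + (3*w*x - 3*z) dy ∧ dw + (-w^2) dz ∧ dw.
d(omega) = (3 - 4*w) dy ∧ dz ∧ dw + (3*w) dx ∧ dy ∧ dw

For a 2-form omega = sum_{i<j} g_{ij} dx_i ∧ dx_j, the exterior derivative is
  d(omega) = sum_{i<j} d(g_{ij}) ∧ dx_i ∧ dx_j = sum_{i<j, k} (∂g_{ij}/∂x_k) dx_k ∧ dx_i ∧ dx_j.
Expand each term, using dx_k ∧ dx_i ∧ dx_j = sgn(permutation) dx_{(a)} ∧ dx_{(b)} ∧ dx_{(c)} with (a < b < c) sorted:
  d(-2*w^2 + 3*y^2) includes (∂/∂w)(-2*w^2 + 3*y^2) dw = (-4*w) dw, which multiplied by dy ∧ dz gives (-4*w) dy ∧ dz ∧ dw
  d(3*w*x - 3*z) includes (∂/∂x)(3*w*x - 3*z) dx = (3*w) dx, which multiplied by dy ∧ dw gives (3*w) dx ∧ dy ∧ dw
  d(3*w*x - 3*z) includes (∂/∂z)(3*w*x - 3*z) dz = (-3) dz, which multiplied by dy ∧ dw gives (3) dy ∧ dz ∧ dw
Collecting like 3-forms: d(omega) = (3 - 4*w) dy ∧ dz ∧ dw + (3*w) dx ∧ dy ∧ dw.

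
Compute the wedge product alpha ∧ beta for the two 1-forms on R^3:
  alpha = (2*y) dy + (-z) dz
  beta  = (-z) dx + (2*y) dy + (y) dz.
alpha ∧ beta = (2*y*z) dx ∧ dy + (2*y*(y + z)) dy ∧ dz + (-z^2) dx ∧ dz

Distribute the wedge, using dx_i ∧ dx_j = -dx_j ∧ dx_i and dx_i ∧ dx_i = 0. For each pair (i, j) with i < j, the coefficient of dx_i ∧ dx_j in alpha ∧ beta is (alpha_i * beta_j - alpha_j * beta_i). Collecting: alpha ∧ beta = (2*y*z) dx ∧ dy + (2*y*(y + z)) dy ∧ dz + (-z^2) dx ∧ dz.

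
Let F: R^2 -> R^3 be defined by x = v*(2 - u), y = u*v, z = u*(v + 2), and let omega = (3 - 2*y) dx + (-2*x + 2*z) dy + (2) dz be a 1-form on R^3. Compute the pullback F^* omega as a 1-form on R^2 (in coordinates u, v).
F^* omega = (6*u*v^2 + 4*u*v - 4*v^2 - v + 4) du + (6*u^2*v + 4*u^2 - 8*u*v - u + 6) dv

Using F^*(f dg) = (f ∘ F) d(g ∘ F), substitute each coordinate x_i by F_i(u, v) in f_i, and replace dx_i by d F_i = (∂F_i/∂u) du + (∂F_i/∂v) dv.
  For the x component: f_1(F) = -2*u*v + 3; d F_1 = (-v) du + (2 - u) dv
  For the y component: f_2(F) = 4*u*v + 4*u - 4*v; d F_2 = (v) du + (u) dv
  For the z component: f_3(F) = 2; d F_3 = (v + 2) du + (u) dv
Combining and collecting du, dv coefficients:
  coeff of du: 6*u*v^2 + 4*u*v - 4*v^2 - v + 4
  coeff of dv: 6*u^2*v + 4*u^2 - 8*u*v - u + 6
F^* omega = (6*u*v^2 + 4*u*v - 4*v^2 - v + 4) du + (6*u^2*v + 4*u^2 - 8*u*v - u + 6) dv.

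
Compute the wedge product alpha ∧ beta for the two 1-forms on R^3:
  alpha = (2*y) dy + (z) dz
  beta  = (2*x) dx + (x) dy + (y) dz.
alpha ∧ beta = (-4*x*y) dx ∧ dy + (-x*z + 2*y^2) dy ∧ dz + (-2*x*z) dx ∧ dz

Distribute the wedge, using dx_i ∧ dx_j = -dx_j ∧ dx_i and dx_i ∧ dx_i = 0. For each pair (i, j) with i < j, the coefficient of dx_i ∧ dx_j in alpha ∧ beta is (alpha_i * beta_j - alpha_j * beta_i). Collecting: alpha ∧ beta = (-4*x*y) dx ∧ dy + (-x*z + 2*y^2) dy ∧ dz + (-2*x*z) dx ∧ dz.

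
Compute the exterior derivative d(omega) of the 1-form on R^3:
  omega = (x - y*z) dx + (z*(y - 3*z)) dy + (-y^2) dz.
d(omega) = (z) dx ∧ dy + (y) dx ∧ dz + (-3*y + 6*z) dy ∧ dz

For a 1-form omega = sum_i f_i dx_i, the exterior derivative is
  d(omega) = sum_{i < j} (∂f_j/∂x_i - ∂f_i/∂x_j) dx_i ∧ dx_j.
  coefficient of dx ∧ dy: ∂f_2/∂x - ∂f_1/∂y = ∂(z*(y - 3*z))/∂x - ∂(x - y*z)/∂y = z
  coefficient of dx ∧ dz: ∂f_3/∂x - ∂f_1/∂z = ∂(-y^2)/∂x - ∂(x - y*z)/∂z = y
  coefficient of dy ∧ dz: ∂f_3/∂y - ∂f_2/∂z = ∂(-y^2)/∂y - ∂(z*(y - 3*z))/∂z = -3*y + 6*z
Assembling: d(omega) = (z) dx ∧ dy + (y) dx ∧ dz + (-3*y + 6*z) dy ∧ dz.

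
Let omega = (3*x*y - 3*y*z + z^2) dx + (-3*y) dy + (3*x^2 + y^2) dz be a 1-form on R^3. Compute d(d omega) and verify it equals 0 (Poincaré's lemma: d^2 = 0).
d(d omega) = 0

Step 1: d omega = sum_{i<j} (∂f_j/∂x_i - ∂f_i/∂x_j) dx_i ∧ dx_j:
  coeff of dx ∧ dy: -3*x + 3*z
  coeff of dx ∧ dz: 6*x + 3*y - 2*z
  coeff of dy ∧ dz: 2*y
Step 2: Apply d again to each 2-form coefficient. The only possible 3-form in R^3 is dx ∧ dy ∧ dz, with coefficient
  ∂(coeff of dy∧dz)/∂x - ∂(coeff of dx∧dz)/∂y + ∂(coeff of dx∧dy)/∂z
  = ∂/∂x (2*y) - ∂/∂y (6*x + 3*y - 2*z) + ∂/∂z (-3*x + 3*z).
Each of these terms simplifies to sums of mixed partials that cancel in pairs. The result is 0 (by equality of mixed partials for smooth functions — Schwarz / Clairaut).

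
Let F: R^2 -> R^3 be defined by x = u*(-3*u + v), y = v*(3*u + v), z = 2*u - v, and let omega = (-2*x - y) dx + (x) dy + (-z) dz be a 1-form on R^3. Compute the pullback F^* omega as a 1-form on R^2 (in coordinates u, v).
F^* omega = (-36*u^3 + 27*u^2*v + 4*u*v^2 - 4*u - v^3 + 2*v) du + (-3*u^3 - 8*u^2*v + u*v^2 + 2*u - v) dv

Using F^*(f dg) = (f ∘ F) d(g ∘ F), substitute each coordinate x_i by F_i(u, v) in f_i, and replace dx_i by d F_i = (∂F_i/∂u) du + (∂F_i/∂v) dv.
  For the x component: f_1(F) = 6*u^2 - 5*u*v - v^2; d F_1 = (-6*u + v) du + (u) dv
  For the y component: f_2(F) = u*(-3*u + v); d F_2 = (3*v) du + (3*u + 2*v) dv
  For the z component: f_3(F) = -2*u + v; d F_3 = (2) du + (-1) dv
Combining and collecting du, dv coefficients:
  coeff of du: -36*u^3 + 27*u^2*v + 4*u*v^2 - 4*u - v^3 + 2*v
  coeff of dv: -3*u^3 - 8*u^2*v + u*v^2 + 2*u - v
F^* omega = (-36*u^3 + 27*u^2*v + 4*u*v^2 - 4*u - v^3 + 2*v) du + (-3*u^3 - 8*u^2*v + u*v^2 + 2*u - v) dv.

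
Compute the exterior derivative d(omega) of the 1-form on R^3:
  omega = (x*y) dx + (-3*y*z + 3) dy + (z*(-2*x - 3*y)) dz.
d(omega) = (-x) dx ∧ dy + (-2*z) dx ∧ dz + (3*y - 3*z) dy ∧ dz

For a 1-form omega = sum_i f_i dx_i, the exterior derivative is
  d(omega) = sum_{i < j} (∂f_j/∂x_i - ∂f_i/∂x_j) dx_i ∧ dx_j.
  coefficient of dx ∧ dy: ∂f_2/∂x - ∂f_1/∂y = ∂(-3*y*z + 3)/∂x - ∂(x*y)/∂y = -x
  coefficient of dx ∧ dz: ∂f_3/∂x - ∂f_1/∂z = ∂(z*(-2*x - 3*y))/∂x - ∂(x*y)/∂z = -2*z
  coefficient of dy ∧ dz: ∂f_3/∂y - ∂f_2/∂z = ∂(z*(-2*x - 3*y))/∂y - ∂(-3*y*z + 3)/∂z = 3*y - 3*z
Assembling: d(omega) = (-x) dx ∧ dy + (-2*z) dx ∧ dz + (3*y - 3*z) dy ∧ dz.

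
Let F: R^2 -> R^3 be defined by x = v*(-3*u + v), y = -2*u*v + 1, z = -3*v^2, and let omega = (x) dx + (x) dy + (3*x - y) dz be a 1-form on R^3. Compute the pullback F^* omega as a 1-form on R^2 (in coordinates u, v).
F^* omega = (5*v^2*(3*u - v)) du + (v*(15*u^2 + 31*u*v - 16*v^2 + 6)) dv

Using F^*(f dg) = (f ∘ F) d(g ∘ F), substitute each coordinate x_i by F_i(u, v) in f_i, and replace dx_i by d F_i = (∂F_i/∂u) du + (∂F_i/∂v) dv.
  For the x component: f_1(F) = v*(-3*u + v); d F_1 = (-3*v) du + (-3*u + 2*v) dv
  For the y component: f_2(F) = v*(-3*u + v); d F_2 = (-2*v) du + (-2*u) dv
  For the z component: f_3(F) = -7*u*v + 3*v^2 - 1; d F_3 = (0) du + (-6*v) dv
Combining and collecting du, dv coefficients:
  coeff of du: 5*v^2*(3*u - v)
  coeff of dv: v*(15*u^2 + 31*u*v - 16*v^2 + 6)
F^* omega = (5*v^2*(3*u - v)) du + (v*(15*u^2 + 31*u*v - 16*v^2 + 6)) dv.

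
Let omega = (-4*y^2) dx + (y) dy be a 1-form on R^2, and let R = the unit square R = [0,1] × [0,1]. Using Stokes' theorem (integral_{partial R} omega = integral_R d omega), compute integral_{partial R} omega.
integral_(partial R) omega = 4

Stokes: integral_partial_R omega = integral_R d omega with d omega = (∂Q/∂x - ∂P/∂y) dx ∧ dy.
  ∂Q/∂x = 0
  ∂P/∂y = -8*y
  integrand = ∂Q/∂x - ∂P/∂y = 8*y.
Integrating over R: integral_0^1 integral_0^1 (8*y) dx dy = 4.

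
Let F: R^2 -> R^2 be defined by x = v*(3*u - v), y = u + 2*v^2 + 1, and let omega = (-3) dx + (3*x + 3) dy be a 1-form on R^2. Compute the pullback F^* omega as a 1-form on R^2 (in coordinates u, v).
F^* omega = (9*u*v - 3*v^2 - 9*v + 3) du + (36*u*v^2 - 9*u - 12*v^3 + 18*v) dv

Using F^*(f dg) = (f ∘ F) d(g ∘ F), substitute each coordinate x_i by F_i(u, v) in f_i, and replace dx_i by d F_i = (∂F_i/∂u) du + (∂F_i/∂v) dv.
  For the x component: f_1(F) = -3; d F_1 = (3*v) du + (3*u - 2*v) dv
  For the y component: f_2(F) = 9*u*v - 3*v^2 + 3; d F_2 = (1) du + (4*v) dv
Combining and collecting du, dv coefficients:
  coeff of du: 9*u*v - 3*v^2 - 9*v + 3
  coeff of dv: 36*u*v^2 - 9*u - 12*v^3 + 18*v
F^* omega = (9*u*v - 3*v^2 - 9*v + 3) du + (36*u*v^2 - 9*u - 12*v^3 + 18*v) dv.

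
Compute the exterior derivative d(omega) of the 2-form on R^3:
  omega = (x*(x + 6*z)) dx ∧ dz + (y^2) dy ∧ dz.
d(omega) = 0

For a 2-form omega = sum_{i<j} g_{ij} dx_i ∧ dx_j, the exterior derivative is
  d(omega) = sum_{i<j} d(g_{ij}) ∧ dx_i ∧ dx_j = sum_{i<j, k} (∂g_{ij}/∂x_k) dx_k ∧ dx_i ∧ dx_j.
Expand each term, using dx_k ∧ dx_i ∧ dx_j = sgn(permutation) dx_{(a)} ∧ dx_{(b)} ∧ dx_{(c)} with (a < b < c) sorted:

Collecting like 3-forms: d(omega) = 0.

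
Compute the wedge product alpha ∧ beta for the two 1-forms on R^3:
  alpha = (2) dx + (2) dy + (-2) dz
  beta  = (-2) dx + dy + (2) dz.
alpha ∧ beta = (6) dx ∧ dy + (6) dy ∧ dz

Distribute the wedge, using dx_i ∧ dx_j = -dx_j ∧ dx_i and dx_i ∧ dx_i = 0. For each pair (i, j) with i < j, the coefficient of dx_i ∧ dx_j in alpha ∧ beta is (alpha_i * beta_j - alpha_j * beta_i). Collecting: alpha ∧ beta = (6) dx ∧ dy + (6) dy ∧ dz.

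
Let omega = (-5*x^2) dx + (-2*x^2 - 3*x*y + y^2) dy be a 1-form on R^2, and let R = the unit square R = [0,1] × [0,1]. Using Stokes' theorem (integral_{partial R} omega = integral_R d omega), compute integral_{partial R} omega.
integral_(partial R) omega = -7/2

Stokes: integral_partial_R omega = integral_R d omega with d omega = (∂Q/∂x - ∂P/∂y) dx ∧ dy.
  ∂Q/∂x = -4*x - 3*y
  ∂P/∂y = 0
  integrand = ∂Q/∂x - ∂P/∂y = -4*x - 3*y.
Integrating over R: integral_0^1 integral_0^1 (-4*x - 3*y) dx dy = -7/2.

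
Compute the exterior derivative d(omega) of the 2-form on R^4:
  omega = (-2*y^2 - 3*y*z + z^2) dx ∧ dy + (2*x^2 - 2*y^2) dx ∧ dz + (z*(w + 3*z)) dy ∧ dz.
d(omega) = (y + 2*z) dx ∧ dy ∧ dz + (z) dy ∧ dz ∧ dw

For a 2-form omega = sum_{i<j} g_{ij} dx_i ∧ dx_j, the exterior derivative is
  d(omega) = sum_{i<j} d(g_{ij}) ∧ dx_i ∧ dx_j = sum_{i<j, k} (∂g_{ij}/∂x_k) dx_k ∧ dx_i ∧ dx_j.
Expand each term, using dx_k ∧ dx_i ∧ dx_j = sgn(permutation) dx_{(a)} ∧ dx_{(b)} ∧ dx_{(c)} with (a < b < c) sorted:
  d(-2*y^2 - 3*y*z + z^2) includes (∂/∂z)(-2*y^2 - 3*y*z + z^2) dz = (-3*y + 2*z) dz, which multiplied by dx ∧ dy gives (-3*y + 2*z) dx ∧ dy ∧ dz
  d(2*x^2 - 2*y^2) includes (∂/∂y)(2*x^2 - 2*y^2) dy = (-4*y) dy, which multiplied by dx ∧ dz gives (4*y) dx ∧ dy ∧ dz
  d(z*(w + 3*z)) includes (∂/∂w)(z*(w + 3*z)) dw = (z) dw, which multiplied by dy ∧ dz gives (z) dy ∧ dz ∧ dw
Collecting like 3-forms: d(omega) = (y + 2*z) dx ∧ dy ∧ dz + (z) dy ∧ dz ∧ dw.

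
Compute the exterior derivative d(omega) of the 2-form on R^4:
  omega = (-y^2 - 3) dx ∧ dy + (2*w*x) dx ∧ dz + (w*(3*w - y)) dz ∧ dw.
d(omega) = (2*x) dx ∧ dz ∧ dw + (-w) dy ∧ dz ∧ dw

For a 2-form omega = sum_{i<j} g_{ij} dx_i ∧ dx_j, the exterior derivative is
  d(omega) = sum_{i<j} d(g_{ij}) ∧ dx_i ∧ dx_j = sum_{i<j, k} (∂g_{ij}/∂x_k) dx_k ∧ dx_i ∧ dx_j.
Expand each term, using dx_k ∧ dx_i ∧ dx_j = sgn(permutation) dx_{(a)} ∧ dx_{(b)} ∧ dx_{(c)} with (a < b < c) sorted:
  d(2*w*x) includes (∂/∂w)(2*w*x) dw = (2*x) dw, which multiplied by dx ∧ dz gives (2*x) dx ∧ dz ∧ dw
  d(w*(3*w - y)) includes (∂/∂y)(w*(3*w - y)) dy = (-w) dy, which multiplied by dz ∧ dw gives (-w) dy ∧ dz ∧ dw
Collecting like 3-forms: d(omega) = (2*x) dx ∧ dz ∧ dw + (-w) dy ∧ dz ∧ dw.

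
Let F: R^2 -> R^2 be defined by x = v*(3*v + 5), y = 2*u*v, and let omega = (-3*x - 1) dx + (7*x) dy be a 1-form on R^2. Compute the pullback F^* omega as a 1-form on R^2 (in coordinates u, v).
F^* omega = (v^2*(42*v + 70)) du + (42*u*v^2 + 70*u*v - 54*v^3 - 135*v^2 - 81*v - 5) dv

Using F^*(f dg) = (f ∘ F) d(g ∘ F), substitute each coordinate x_i by F_i(u, v) in f_i, and replace dx_i by d F_i = (∂F_i/∂u) du + (∂F_i/∂v) dv.
  For the x component: f_1(F) = -9*v^2 - 15*v - 1; d F_1 = (0) du + (6*v + 5) dv
  For the y component: f_2(F) = 7*v*(3*v + 5); d F_2 = (2*v) du + (2*u) dv
Combining and collecting du, dv coefficients:
  coeff of du: v^2*(42*v + 70)
  coeff of dv: 42*u*v^2 + 70*u*v - 54*v^3 - 135*v^2 - 81*v - 5
F^* omega = (v^2*(42*v + 70)) du + (42*u*v^2 + 70*u*v - 54*v^3 - 135*v^2 - 81*v - 5) dv.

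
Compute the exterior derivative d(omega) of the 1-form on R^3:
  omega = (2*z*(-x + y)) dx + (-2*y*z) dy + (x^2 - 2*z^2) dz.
d(omega) = (-2*z) dx ∧ dy + (4*x - 2*y) dx ∧ dz + (2*y) dy ∧ dz

For a 1-form omega = sum_i f_i dx_i, the exterior derivative is
  d(omega) = sum_{i < j} (∂f_j/∂x_i - ∂f_i/∂x_j) dx_i ∧ dx_j.
  coefficient of dx ∧ dy: ∂f_2/∂x - ∂f_1/∂y = ∂(-2*y*z)/∂x - ∂(2*z*(-x + y))/∂y = -2*z
  coefficient of dx ∧ dz: ∂f_3/∂x - ∂f_1/∂z = ∂(x^2 - 2*z^2)/∂x - ∂(2*z*(-x + y))/∂z = 4*x - 2*y
  coefficient of dy ∧ dz: ∂f_3/∂y - ∂f_2/∂z = ∂(x^2 - 2*z^2)/∂y - ∂(-2*y*z)/∂z = 2*y
Assembling: d(omega) = (-2*z) dx ∧ dy + (4*x - 2*y) dx ∧ dz + (2*y) dy ∧ dz.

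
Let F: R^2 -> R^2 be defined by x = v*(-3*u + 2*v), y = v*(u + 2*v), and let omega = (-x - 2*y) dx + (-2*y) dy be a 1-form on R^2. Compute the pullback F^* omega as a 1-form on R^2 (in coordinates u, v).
F^* omega = (v^2*(-5*u + 14*v)) du + (5*v*(-u^2 + 2*u*v - 8*v^2)) dv

Using F^*(f dg) = (f ∘ F) d(g ∘ F), substitute each coordinate x_i by F_i(u, v) in f_i, and replace dx_i by d F_i = (∂F_i/∂u) du + (∂F_i/∂v) dv.
  For the x component: f_1(F) = v*(u - 6*v); d F_1 = (-3*v) du + (-3*u + 4*v) dv
  For the y component: f_2(F) = 2*v*(-u - 2*v); d F_2 = (v) du + (u + 4*v) dv
Combining and collecting du, dv coefficients:
  coeff of du: v^2*(-5*u + 14*v)
  coeff of dv: 5*v*(-u^2 + 2*u*v - 8*v^2)
F^* omega = (v^2*(-5*u + 14*v)) du + (5*v*(-u^2 + 2*u*v - 8*v^2)) dv.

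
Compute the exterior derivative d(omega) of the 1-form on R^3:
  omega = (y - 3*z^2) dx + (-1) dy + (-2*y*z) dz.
d(omega) = (-1) dx ∧ dy + (6*z) dx ∧ dz + (-2*z) dy ∧ dz

For a 1-form omega = sum_i f_i dx_i, the exterior derivative is
  d(omega) = sum_{i < j} (∂f_j/∂x_i - ∂f_i/∂x_j) dx_i ∧ dx_j.
  coefficient of dx ∧ dy: ∂f_2/∂x - ∂f_1/∂y = ∂(-1)/∂x - ∂(y - 3*z^2)/∂y = -1
  coefficient of dx ∧ dz: ∂f_3/∂x - ∂f_1/∂z = ∂(-2*y*z)/∂x - ∂(y - 3*z^2)/∂z = 6*z
  coefficient of dy ∧ dz: ∂f_3/∂y - ∂f_2/∂z = ∂(-2*y*z)/∂y - ∂(-1)/∂z = -2*z
Assembling: d(omega) = (-1) dx ∧ dy + (6*z) dx ∧ dz + (-2*z) dy ∧ dz.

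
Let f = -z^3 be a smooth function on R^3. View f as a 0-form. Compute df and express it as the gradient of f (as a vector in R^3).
df = (0) dx + (0) dy + (-3*z^2) dz; grad f = (0, 0, -3*z^2)

For a 0-form f, d f = (∂f/∂x) dx + (∂f/∂y) dy + (∂f/∂z) dz. The components of the vector representation are exactly the entries of grad f in Cartesian coordinates:
  ∂f/∂x = 0
  ∂f/∂y = 0
  ∂f/∂z = -3*z^2.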